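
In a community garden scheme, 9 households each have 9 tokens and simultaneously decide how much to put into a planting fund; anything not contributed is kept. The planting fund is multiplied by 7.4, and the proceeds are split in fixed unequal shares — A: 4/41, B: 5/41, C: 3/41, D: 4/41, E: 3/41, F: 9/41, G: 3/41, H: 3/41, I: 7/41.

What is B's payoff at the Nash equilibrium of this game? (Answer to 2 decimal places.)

25.24 tokens

For player j, contributing a unit is worthwhile iff 7.4 × (j's share) ≥ 1, i.e. iff j's share is at least 0.1351.
F and I clear that bar, contributing 9 each; the remaining 7 contribute 0. Total contributed: 18.
B keeps 9 and receives 7.4 × 18 × 5/41 = 16.24 from the planting fund, for a payoff of 25.24.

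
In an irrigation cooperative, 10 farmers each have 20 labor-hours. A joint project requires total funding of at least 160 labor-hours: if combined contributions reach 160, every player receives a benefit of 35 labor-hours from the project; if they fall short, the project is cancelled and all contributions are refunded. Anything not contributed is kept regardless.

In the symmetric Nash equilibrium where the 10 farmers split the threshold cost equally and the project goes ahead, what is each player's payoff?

Equal share of the threshold: 160/10 = 16.
At this profile no one gains by cutting their contribution: any cut drops the total below 160, the project is cancelled, contributions are refunded, and the deviator ends with 20, which is less than 20 − 16 + 35 = 39. Contributing more than 16 just wastes the excess. So contributing exactly 16 is a best response.
Each player's payoff: 20 − 16 + 35 = 39.

39 labor-hours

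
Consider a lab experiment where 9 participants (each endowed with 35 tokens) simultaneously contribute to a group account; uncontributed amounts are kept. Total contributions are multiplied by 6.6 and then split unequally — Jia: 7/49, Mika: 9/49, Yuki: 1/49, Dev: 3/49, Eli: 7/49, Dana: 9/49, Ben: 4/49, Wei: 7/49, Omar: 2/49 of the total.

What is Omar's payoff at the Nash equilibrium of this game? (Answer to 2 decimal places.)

A player with share s gets back 6.6·s per unit contributed, so full contribution is dominant for anyone with s > 1/6.6 = 0.1515 and zero contribution is dominant for anyone below.
Mika and Dana clear that bar, contributing 35 each; the remaining 7 contribute 0. Total contributed: 70.
Omar keeps 35 and receives 6.6 × 70 × 2/49 = 18.86 from the group account, for a payoff of 53.86.

53.86 tokens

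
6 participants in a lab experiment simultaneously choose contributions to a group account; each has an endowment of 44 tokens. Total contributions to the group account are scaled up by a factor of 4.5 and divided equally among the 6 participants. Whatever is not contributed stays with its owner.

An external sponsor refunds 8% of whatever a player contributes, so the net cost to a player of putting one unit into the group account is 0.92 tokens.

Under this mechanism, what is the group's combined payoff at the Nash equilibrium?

The effective private return is (4.5/6) / 0.92 = 0.8152, which is still under 1, so the mechanism doesn't change anyone's dominant strategy: zero contribution.
At the Nash equilibrium no one contributes; group total payoff = 6 × 44 = 264.

264.00 tokens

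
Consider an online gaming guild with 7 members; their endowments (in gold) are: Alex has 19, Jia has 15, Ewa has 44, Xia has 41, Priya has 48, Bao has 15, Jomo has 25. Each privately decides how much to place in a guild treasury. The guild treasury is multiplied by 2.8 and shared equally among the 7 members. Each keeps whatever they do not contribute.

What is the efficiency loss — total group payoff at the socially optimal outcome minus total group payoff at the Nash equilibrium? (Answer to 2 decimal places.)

372.60 gold

The private return per contributed unit is 2.8/7 = 0.4000 < 1 for every player regardless of endowment, so the Nash equilibrium is zero contribution and the group total is Σ E_j = 19 + 15 + 44 + 41 + 48 + 15 + 25 = 207.
Each contributed unit returns 2.800 to the group, so the social optimum is full contribution by everyone: group total = 2.800 × 207 = 579.60.
Efficiency loss = (2.800 − 1) × 207 = 372.60.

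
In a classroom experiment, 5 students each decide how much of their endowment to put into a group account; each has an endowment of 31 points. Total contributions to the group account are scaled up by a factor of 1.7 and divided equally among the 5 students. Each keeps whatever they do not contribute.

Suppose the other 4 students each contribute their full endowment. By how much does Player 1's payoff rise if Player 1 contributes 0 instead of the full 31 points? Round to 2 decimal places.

20.46 points

Switching from a contribution of 31 to 0 lets Player 1 keep an extra 31 points, but lowers the group account by 31, which costs Player 1 their own share of that drop: 1.7/5 × 31 = 10.54.
Net gain = 31 − 10.54 = 20.46. The private return per contributed unit (0.3400) is below 1, so free-riding is indeed the best response regardless of what the others do.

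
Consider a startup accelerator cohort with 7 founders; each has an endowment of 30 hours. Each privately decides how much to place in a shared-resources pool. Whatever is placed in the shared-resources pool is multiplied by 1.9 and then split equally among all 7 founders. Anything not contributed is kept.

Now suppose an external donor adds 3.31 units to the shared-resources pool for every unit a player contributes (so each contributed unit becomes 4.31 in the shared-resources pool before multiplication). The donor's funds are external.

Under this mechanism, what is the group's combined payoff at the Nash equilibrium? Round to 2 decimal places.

1719.69 hours

Under the mechanism each unit contributed yields 1.9 × 4.31 / 7 = 1.1699 back to its contributor per unit of net cost, which exceeds 1, making full contribution the dominant choice for everyone.
At the Nash equilibrium everyone contributes 30. Group total payoff = 1.9 × 4.31 × 210 = 1719.69.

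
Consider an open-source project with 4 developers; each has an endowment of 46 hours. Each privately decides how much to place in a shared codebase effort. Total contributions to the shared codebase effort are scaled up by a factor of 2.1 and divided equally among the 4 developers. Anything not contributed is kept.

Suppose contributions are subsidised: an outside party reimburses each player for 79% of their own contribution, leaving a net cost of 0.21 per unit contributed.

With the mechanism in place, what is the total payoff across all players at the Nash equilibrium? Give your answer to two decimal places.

531.76 hours

The effective private return per unit is now (2.1/4) / 0.21 = 2.5000 > 1, so every player's dominant strategy flips to full contribution.
So the Nash equilibrium is full contribution by all 4; the group earns 4 × (46 × 0.79 + 2.1 × 46) = 531.76.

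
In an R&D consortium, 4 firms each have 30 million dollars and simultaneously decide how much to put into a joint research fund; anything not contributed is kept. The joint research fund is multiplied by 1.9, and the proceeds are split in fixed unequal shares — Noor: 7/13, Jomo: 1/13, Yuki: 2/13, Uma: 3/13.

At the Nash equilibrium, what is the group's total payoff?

Each unit j contributes comes back to j as 1.9 × (j's share), so j prefers to contribute only if that share exceeds 1/1.9 = 0.5263; otherwise keeping the unit dominates.
Noor alone (share 7/13) is above the threshold, contributing 30; the remaining 3 contribute 0. Total contributed: 30.
The joint research fund pays out 1.9 × 30 = 57.00 in total (split across the unequal shares, but the aggregate is all that matters for the group sum).
The 3 free-riders keep 30 each, adding 90. Group total = 90 + 57.00 = 147.00.

147.00 million dollars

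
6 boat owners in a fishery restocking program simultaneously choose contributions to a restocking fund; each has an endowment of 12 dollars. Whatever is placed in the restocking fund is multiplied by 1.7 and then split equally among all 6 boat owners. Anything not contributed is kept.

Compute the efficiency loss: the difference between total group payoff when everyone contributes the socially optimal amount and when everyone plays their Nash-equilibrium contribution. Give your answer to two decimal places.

50.40 dollars

Each contributed unit returns 1.7/6 = 0.2833 to its contributor — below 1 — so contributing 0 is dominant for every player. At the Nash equilibrium everyone keeps their 12, and the group total is 6 × 12 = 72.
Each contributed unit returns 1.700 to the group as a whole (0.2833 to each of 6 players), which exceeds 1, so the social optimum is full contribution: group total = 1.700 × 72 = 122.40.
Efficiency loss = 122.40 − 72 = 50.40.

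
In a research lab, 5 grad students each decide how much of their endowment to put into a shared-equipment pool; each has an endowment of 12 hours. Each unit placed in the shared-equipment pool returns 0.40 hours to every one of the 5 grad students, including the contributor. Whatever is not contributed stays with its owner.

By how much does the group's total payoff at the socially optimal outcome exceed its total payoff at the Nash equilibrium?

The private return per contributed unit is 0.40 < 1, so contributing 0 is dominant for every player. At the Nash equilibrium everyone keeps their 12, and the group total is 5 × 12 = 60.
Each contributed unit returns 2.000 to the group as a whole (0.40 to each of 5 players), which exceeds 1, so the social optimum is full contribution: group total = 2.000 × 60 = 120.00.
Efficiency loss = 120.00 − 60 = 60.00.

60.00 hours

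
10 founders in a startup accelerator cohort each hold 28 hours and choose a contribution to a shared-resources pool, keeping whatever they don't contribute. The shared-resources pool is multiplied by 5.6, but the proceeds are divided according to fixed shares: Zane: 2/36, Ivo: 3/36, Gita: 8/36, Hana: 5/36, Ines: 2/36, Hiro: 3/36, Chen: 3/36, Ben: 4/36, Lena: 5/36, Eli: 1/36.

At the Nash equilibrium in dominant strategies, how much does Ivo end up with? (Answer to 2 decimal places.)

41.07 hours

Each unit j contributes comes back to j as 5.6 × (j's share), so j prefers to contribute only if that share exceeds 1/5.6 = 0.1786; otherwise keeping the unit dominates.
Only Gita (8/36) clears that bar, contributing 28; the remaining 9 contribute 0. Total contributed: 28.
Ivo keeps 28 and receives 5.6 × 28 × 3/36 = 13.07 from the shared-resources pool, for a payoff of 41.07.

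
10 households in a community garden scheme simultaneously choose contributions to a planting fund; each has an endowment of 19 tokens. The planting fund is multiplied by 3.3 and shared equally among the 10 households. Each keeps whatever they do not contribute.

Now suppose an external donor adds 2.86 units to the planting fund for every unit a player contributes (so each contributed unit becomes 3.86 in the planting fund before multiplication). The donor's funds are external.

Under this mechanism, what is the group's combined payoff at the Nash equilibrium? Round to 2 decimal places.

2420.22 tokens

With the mechanism, a contributed unit returns 3.3 × 3.86 / 10 = 1.2738 per unit of net cost to the contributor — now above 1 — so contributing fully is weakly dominant for every player.
At the Nash equilibrium everyone contributes 19. Group total payoff = 3.3 × 3.86 × 190 = 2420.22.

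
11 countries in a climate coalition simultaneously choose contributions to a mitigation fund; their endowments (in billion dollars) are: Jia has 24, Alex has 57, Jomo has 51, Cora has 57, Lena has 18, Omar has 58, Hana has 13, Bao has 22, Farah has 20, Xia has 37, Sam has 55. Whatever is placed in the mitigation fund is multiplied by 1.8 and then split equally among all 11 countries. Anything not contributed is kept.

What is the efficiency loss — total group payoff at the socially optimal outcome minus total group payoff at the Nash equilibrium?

The private return per contributed unit is 1.8/11 = 0.1636 < 1 for every player regardless of endowment, so the Nash equilibrium is zero contribution and the group total is Σ E_j = 24 + 57 + 51 + 57 + 18 + 58 + 13 + 22 + 20 + 37 + 55 = 412.
Each contributed unit returns 1.800 to the group, so the social optimum is full contribution by everyone: group total = 1.800 × 412 = 741.60.
Efficiency loss = (1.800 − 1) × 412 = 329.60.

329.60 billion dollars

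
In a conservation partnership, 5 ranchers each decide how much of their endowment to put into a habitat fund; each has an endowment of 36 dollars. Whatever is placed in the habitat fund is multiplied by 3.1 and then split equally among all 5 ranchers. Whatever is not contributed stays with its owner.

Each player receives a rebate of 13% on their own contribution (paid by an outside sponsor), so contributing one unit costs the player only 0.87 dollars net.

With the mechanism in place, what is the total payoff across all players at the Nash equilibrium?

With the mechanism, a contributed unit returns (3.1/5) / 0.87 = 0.7126 per unit of net cost — still below 1 — so contributing 0 remains dominant for every player.
Everyone keeps their endowment and the group total is 5 × 36 = 180.

180.00 dollars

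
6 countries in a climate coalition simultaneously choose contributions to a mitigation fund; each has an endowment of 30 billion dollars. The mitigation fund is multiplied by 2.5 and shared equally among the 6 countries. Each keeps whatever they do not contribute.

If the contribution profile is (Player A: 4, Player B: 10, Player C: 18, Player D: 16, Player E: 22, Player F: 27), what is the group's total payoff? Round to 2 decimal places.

Total contributed: 4 + 10 + 18 + 16 + 22 + 27 = 97; total kept: 6 × 30 − 97 = 83.
The mitigation fund pays out 2.5 × 97 = 242.50 in aggregate.
Group total = 83 + 242.50 = 325.50.

325.50 billion dollars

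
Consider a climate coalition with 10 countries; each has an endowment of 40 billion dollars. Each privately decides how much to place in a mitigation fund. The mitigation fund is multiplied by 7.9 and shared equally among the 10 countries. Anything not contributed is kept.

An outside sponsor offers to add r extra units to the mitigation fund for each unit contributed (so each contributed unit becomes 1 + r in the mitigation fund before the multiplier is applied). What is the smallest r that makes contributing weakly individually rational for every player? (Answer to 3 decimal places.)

With matching at rate r, one contributed unit becomes (1 + r) in the mitigation fund and returns 7.9 × (1 + r) / 10 to the contributor.
Setting this equal to 1: 1 + r = 10/7.9 = 1.2658.
So the minimum matching rate is r = 1.2658 − 1 = 0.266.

0.266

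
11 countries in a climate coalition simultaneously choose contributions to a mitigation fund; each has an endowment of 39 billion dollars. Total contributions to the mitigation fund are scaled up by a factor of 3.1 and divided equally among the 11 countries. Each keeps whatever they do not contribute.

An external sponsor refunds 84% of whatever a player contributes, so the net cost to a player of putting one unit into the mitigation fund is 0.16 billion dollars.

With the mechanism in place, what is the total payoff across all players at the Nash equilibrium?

With the mechanism, a contributed unit returns (3.1/11) / 0.16 = 1.7614 per unit of net cost to the contributor — now above 1 — so contributing fully is weakly dominant for every player.
At the Nash equilibrium everyone contributes 39. Group total payoff = 11 × (39 × 0.84 + 3.1 × 39) = 1690.26.

1690.26 billion dollars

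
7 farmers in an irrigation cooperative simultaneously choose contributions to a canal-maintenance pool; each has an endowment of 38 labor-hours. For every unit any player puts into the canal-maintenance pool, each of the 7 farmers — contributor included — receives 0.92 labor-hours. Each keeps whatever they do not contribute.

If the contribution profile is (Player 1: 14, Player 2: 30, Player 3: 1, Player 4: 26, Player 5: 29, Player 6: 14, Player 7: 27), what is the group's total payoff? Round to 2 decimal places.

1033.04 labor-hours

Total contributed: 14 + 30 + 1 + 26 + 29 + 14 + 27 = 141; total kept: 7 × 38 − 141 = 125.
The canal-maintenance pool pays out 0.92 × 7 × 141 = 908.04 in aggregate.
Group total = 125 + 908.04 = 1033.04.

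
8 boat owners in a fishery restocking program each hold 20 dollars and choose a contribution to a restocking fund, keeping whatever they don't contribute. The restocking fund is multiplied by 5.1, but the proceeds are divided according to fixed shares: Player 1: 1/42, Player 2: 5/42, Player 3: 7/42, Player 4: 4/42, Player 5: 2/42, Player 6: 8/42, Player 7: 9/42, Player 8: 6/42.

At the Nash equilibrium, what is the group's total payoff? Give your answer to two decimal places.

A player with share s gets back 5.1·s per unit contributed, so full contribution is dominant for anyone with s > 1/5.1 = 0.1961 and zero contribution is dominant for anyone below.
The only share above 0.1961 is Player 7's 9/42, contributing 20; the remaining 7 contribute 0. Total contributed: 20.
The restocking fund pays out 5.1 × 20 = 102.00 in total (split across the unequal shares, but the aggregate is all that matters for the group sum).
The 7 free-riders keep 20 each, adding 140. Group total = 140 + 102.00 = 242.00.

242.00 dollars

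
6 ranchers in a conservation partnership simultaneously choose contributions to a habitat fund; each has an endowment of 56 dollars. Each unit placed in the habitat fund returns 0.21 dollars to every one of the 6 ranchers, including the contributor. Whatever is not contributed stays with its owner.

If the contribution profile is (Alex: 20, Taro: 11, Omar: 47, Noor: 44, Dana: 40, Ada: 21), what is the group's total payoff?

383.58 dollars

Total contributed: 20 + 11 + 47 + 44 + 40 + 21 = 183; total kept: 6 × 56 − 183 = 153.
The habitat fund pays out 0.21 × 6 × 183 = 230.58 in aggregate.
Group total = 153 + 230.58 = 383.58.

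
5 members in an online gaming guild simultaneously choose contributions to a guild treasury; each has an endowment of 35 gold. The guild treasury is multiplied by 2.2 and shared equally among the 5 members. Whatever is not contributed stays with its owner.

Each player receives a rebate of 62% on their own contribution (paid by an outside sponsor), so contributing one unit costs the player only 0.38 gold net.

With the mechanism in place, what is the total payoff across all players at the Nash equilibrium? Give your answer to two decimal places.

493.50 gold

Under the mechanism each unit contributed yields (2.2/5) / 0.38 = 1.1579 back to its contributor per unit of net cost, which exceeds 1, making full contribution the dominant choice for everyone.
At the Nash equilibrium everyone contributes 35. Group total payoff = 5 × (35 × 0.62 + 2.2 × 35) = 493.50.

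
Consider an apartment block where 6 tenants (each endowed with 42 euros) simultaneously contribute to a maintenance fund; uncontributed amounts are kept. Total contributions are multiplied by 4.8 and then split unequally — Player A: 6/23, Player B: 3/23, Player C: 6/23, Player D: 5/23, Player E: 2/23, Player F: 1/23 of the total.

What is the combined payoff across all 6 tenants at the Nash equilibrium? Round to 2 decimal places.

For player j, contributing a unit is worthwhile iff 4.8 × (j's share) ≥ 1, i.e. iff j's share is at least 0.2083.
The shares above 0.2083 belong to Player A, Player C and Player D, contributing 42 each; the remaining 3 contribute 0. Total contributed: 126.
The maintenance fund pays out 4.8 × 126 = 604.80 in total (split across the unequal shares, but the aggregate is all that matters for the group sum).
The 3 free-riders keep 42 each, adding 126. Group total = 126 + 604.80 = 730.80.

730.80 euros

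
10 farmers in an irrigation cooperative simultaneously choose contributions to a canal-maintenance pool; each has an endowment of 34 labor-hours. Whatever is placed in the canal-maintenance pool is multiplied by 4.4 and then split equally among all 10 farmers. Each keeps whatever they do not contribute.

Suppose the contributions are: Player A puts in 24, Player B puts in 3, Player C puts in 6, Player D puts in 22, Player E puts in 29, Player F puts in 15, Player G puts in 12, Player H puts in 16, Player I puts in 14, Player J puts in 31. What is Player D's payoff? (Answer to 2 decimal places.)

87.68 labor-hours

Total contributed: 24 + 3 + 6 + 22 + 29 + 15 + 12 + 16 + 14 + 31 = 172.
Each receives 4.4 × 172 / 10 = 75.68 from the canal-maintenance pool.
Player D keeps 34 − 22 = 12, so Player D's payoff is 12 + 75.68 = 87.68.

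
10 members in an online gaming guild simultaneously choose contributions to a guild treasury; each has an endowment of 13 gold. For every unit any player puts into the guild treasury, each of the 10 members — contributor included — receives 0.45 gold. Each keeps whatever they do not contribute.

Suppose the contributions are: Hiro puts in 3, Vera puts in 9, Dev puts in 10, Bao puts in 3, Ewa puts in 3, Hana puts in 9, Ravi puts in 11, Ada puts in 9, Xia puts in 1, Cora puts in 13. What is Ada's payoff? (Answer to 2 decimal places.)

35.95 gold

Total contributed: 3 + 9 + 10 + 3 + 3 + 9 + 11 + 9 + 1 + 13 = 71.
Each receives 0.45 × 71 = 31.95 from the guild treasury.
Ada keeps 13 − 9 = 4, so Ada's payoff is 4 + 31.95 = 35.95.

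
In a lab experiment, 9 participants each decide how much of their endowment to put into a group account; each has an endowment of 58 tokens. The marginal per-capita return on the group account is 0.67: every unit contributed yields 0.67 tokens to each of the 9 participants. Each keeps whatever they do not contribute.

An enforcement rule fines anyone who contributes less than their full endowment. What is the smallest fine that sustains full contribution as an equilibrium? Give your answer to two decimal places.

19.14 tokens

Given the others contribute fully, the best deviation is to contribute 0 (any partial contribution still incurs the fine and gives up units whose private return 0.67 is below 1).
Deviating from 58 to 0 saves 58 tokens but forfeits the deviator's share of the drop in the group account: 0.67 × 58 = 38.86.
So the deviation gain is 58 − 38.86 = 19.14, and the fine must be at least 19.14 tokens to wipe it out.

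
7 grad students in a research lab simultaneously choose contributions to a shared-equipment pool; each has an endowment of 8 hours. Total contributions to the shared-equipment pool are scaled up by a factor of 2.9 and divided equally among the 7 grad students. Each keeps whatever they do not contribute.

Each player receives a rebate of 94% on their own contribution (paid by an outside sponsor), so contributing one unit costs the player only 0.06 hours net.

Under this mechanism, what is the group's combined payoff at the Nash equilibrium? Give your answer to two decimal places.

With the mechanism, a contributed unit returns (2.9/7) / 0.06 = 6.9048 per unit of net cost to the contributor — now above 1 — so contributing fully is weakly dominant for every player.
So the Nash equilibrium is full contribution by all 7; the group earns 7 × (8 × 0.94 + 2.9 × 8) = 215.04.

215.04 hours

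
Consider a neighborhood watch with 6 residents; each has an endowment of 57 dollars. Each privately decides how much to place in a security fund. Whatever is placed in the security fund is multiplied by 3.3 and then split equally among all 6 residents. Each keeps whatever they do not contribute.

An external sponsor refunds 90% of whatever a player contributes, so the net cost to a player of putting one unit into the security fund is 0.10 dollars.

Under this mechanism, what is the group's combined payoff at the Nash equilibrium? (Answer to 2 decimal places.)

The effective private return per unit is now (3.3/6) / 0.10 = 5.5000 > 1, so every player's dominant strategy flips to full contribution.
So the Nash equilibrium is full contribution by all 6; the group earns 6 × (57 × 0.90 + 3.3 × 57) = 1436.40.

1436.40 dollars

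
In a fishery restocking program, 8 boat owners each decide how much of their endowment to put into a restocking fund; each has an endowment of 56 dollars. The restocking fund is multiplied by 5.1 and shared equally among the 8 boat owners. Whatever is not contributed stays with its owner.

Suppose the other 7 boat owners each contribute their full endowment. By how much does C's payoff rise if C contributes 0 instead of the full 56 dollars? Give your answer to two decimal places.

20.30 dollars

Switching from a contribution of 56 to 0 lets C keep an extra 56 dollars, but lowers the restocking fund by 56, which costs C their own share of that drop: 5.1/8 × 56 = 35.70.
Net gain = 56 − 35.70 = 20.30. The private return per contributed unit (0.6375) is below 1, so free-riding is indeed the best response regardless of what the others do.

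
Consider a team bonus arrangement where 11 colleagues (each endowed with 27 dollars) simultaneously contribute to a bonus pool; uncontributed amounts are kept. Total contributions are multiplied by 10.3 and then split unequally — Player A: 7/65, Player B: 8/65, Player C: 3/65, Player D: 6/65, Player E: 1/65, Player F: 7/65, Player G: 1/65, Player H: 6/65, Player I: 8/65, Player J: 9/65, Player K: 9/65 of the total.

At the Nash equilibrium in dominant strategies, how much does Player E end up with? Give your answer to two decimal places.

For player j, contributing a unit is worthwhile iff 10.3 × (j's share) ≥ 1, i.e. iff j's share is at least 0.0971.
The shares above 0.0971 belong to Player A, Player B, Player F, Player I, Player J and Player K, contributing 27 each; the remaining 5 contribute 0. Total contributed: 162.
Player E keeps 27 and receives 10.3 × 162 × 1/65 = 25.67 from the bonus pool, for a payoff of 52.67.

52.67 dollars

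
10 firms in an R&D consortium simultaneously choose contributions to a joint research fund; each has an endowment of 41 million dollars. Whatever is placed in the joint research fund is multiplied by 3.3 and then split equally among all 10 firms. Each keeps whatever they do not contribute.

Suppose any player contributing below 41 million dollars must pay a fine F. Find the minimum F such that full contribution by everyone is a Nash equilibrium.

Given the others contribute fully, the best deviation is to contribute 0 (any partial contribution still incurs the fine and gives up units whose private return 0.3300 is below 1).
Deviating from 41 to 0 saves 41 million dollars but forfeits the deviator's share of the drop in the joint research fund: 3.3/10 × 41 = 13.53.
So the deviation gain is 41 − 13.53 = 27.47, and the fine must be at least 27.47 million dollars to wipe it out.

27.47 million dollars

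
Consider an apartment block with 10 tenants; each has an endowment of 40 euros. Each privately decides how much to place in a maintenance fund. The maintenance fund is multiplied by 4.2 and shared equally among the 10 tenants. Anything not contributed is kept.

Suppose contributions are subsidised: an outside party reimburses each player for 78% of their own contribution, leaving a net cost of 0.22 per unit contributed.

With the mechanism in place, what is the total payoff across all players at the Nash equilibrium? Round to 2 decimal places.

The effective private return per unit is now (4.2/10) / 0.22 = 1.9091 > 1, so every player's dominant strategy flips to full contribution.
At the Nash equilibrium everyone contributes 40. Group total payoff = 10 × (40 × 0.78 + 4.2 × 40) = 1992.00.

1992.00 euros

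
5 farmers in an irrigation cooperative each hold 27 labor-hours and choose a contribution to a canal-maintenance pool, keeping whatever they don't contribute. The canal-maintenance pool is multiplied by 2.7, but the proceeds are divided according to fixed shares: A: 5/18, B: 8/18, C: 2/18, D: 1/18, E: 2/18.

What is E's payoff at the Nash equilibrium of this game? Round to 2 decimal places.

For player j, contributing a unit is worthwhile iff 2.7 × (j's share) ≥ 1, i.e. iff j's share is at least 0.3704.
Only B (8/18) clears that bar, contributing 27; the remaining 4 contribute 0. Total contributed: 27.
E keeps 27 and receives 2.7 × 27 × 2/18 = 8.10 from the canal-maintenance pool, for a payoff of 35.10.

35.10 labor-hours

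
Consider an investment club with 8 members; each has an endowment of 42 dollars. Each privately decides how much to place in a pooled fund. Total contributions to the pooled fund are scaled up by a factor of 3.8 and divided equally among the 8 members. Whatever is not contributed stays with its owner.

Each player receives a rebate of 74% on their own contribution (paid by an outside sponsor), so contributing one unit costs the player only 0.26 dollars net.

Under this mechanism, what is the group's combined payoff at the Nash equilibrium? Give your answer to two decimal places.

1525.44 dollars

The effective private return per unit is now (3.8/8) / 0.26 = 1.8269 > 1, so every player's dominant strategy flips to full contribution.
At the Nash equilibrium everyone contributes 42. Group total payoff = 8 × (42 × 0.74 + 3.8 × 42) = 1525.44.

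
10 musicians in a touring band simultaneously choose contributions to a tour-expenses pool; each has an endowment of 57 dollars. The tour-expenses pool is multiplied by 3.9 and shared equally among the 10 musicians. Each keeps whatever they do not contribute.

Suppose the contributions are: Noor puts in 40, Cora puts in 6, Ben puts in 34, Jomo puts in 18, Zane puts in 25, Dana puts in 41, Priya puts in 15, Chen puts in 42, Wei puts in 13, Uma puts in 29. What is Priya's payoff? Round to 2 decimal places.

Total contributed: 40 + 6 + 34 + 18 + 25 + 41 + 15 + 42 + 13 + 29 = 263.
Each receives 3.9 × 263 / 10 = 102.57 from the tour-expenses pool.
Priya keeps 57 − 15 = 42, so Priya's payoff is 42 + 102.57 = 144.57.

144.57 dollars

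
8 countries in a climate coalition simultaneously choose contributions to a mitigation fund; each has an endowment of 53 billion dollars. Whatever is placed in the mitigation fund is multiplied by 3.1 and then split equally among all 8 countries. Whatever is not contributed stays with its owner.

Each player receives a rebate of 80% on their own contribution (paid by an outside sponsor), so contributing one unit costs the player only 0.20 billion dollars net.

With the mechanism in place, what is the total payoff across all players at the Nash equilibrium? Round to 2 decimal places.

The effective private return per unit is now (3.1/8) / 0.20 = 1.9375 > 1, so every player's dominant strategy flips to full contribution.
At the Nash equilibrium everyone contributes 53. Group total payoff = 8 × (53 × 0.80 + 3.1 × 53) = 1653.60.

1653.60 billion dollars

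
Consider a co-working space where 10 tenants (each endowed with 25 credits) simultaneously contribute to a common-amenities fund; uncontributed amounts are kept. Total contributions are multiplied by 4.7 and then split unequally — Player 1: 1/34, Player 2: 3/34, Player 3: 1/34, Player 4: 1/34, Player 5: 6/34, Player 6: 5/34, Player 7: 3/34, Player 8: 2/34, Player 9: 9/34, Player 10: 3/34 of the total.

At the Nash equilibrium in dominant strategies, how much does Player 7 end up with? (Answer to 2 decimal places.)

Each unit j contributes comes back to j as 4.7 × (j's share), so j prefers to contribute only if that share exceeds 1/4.7 = 0.2128; otherwise keeping the unit dominates.
Only Player 9 (9/34) clears that bar, contributing 25; the remaining 9 contribute 0. Total contributed: 25.
Player 7 keeps 25 and receives 4.7 × 25 × 3/34 = 10.37 from the common-amenities fund, for a payoff of 35.37.

35.37 credits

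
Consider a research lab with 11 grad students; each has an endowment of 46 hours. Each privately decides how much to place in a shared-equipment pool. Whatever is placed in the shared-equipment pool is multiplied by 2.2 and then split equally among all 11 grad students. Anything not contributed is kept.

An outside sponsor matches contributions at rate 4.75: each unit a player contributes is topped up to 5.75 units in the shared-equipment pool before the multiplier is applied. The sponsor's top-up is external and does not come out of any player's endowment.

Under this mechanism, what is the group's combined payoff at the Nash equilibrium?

With the mechanism, a contributed unit returns 2.2 × 5.75 / 11 = 1.1500 per unit of net cost to the contributor — now above 1 — so contributing fully is weakly dominant for every player.
At the Nash equilibrium everyone contributes 46. Group total payoff = 2.2 × 5.75 × 506 = 6400.90.

6400.90 hours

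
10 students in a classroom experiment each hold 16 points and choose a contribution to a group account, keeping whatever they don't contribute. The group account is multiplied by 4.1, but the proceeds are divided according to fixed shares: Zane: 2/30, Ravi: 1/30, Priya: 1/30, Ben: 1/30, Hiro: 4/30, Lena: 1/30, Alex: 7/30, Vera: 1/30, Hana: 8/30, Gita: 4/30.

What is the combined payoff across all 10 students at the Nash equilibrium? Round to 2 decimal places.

209.60 points

A player with share s gets back 4.1·s per unit contributed, so full contribution is dominant for anyone with s > 1/4.1 = 0.2439 and zero contribution is dominant for anyone below.
The only share above 0.2439 is Hana's 8/30, contributing 16; the remaining 9 contribute 0. Total contributed: 16.
The group account pays out 4.1 × 16 = 65.60 in total (split across the unequal shares, but the aggregate is all that matters for the group sum).
The 9 free-riders keep 16 each, adding 144. Group total = 144 + 65.60 = 209.60.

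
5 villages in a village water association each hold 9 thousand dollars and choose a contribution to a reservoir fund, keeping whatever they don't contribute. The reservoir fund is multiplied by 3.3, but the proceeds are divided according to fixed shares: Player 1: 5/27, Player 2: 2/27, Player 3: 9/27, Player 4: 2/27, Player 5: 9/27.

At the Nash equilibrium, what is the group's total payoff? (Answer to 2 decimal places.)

A player with share s gets back 3.3·s per unit contributed, so full contribution is dominant for anyone with s > 1/3.3 = 0.3030 and zero contribution is dominant for anyone below.
Player 3 and Player 5 clear that bar, contributing 9 each; the remaining 3 contribute 0. Total contributed: 18.
The reservoir fund pays out 3.3 × 18 = 59.40 in total (split across the unequal shares, but the aggregate is all that matters for the group sum).
The 3 free-riders keep 9 each, adding 27. Group total = 27 + 59.40 = 86.40.

86.40 thousand dollars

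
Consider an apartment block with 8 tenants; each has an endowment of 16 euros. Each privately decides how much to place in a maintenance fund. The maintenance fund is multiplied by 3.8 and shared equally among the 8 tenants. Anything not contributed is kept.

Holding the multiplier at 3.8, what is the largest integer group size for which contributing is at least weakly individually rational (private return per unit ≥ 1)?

Private return per unit is 3.8/(group size), which is ≥ 1 whenever the group size is ≤ 3.8.
The largest such integer is 3.

3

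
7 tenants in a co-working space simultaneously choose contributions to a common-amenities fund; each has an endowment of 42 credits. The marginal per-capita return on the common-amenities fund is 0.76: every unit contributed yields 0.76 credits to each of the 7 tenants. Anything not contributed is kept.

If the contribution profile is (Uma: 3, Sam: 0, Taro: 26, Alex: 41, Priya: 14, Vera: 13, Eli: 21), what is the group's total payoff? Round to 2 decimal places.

803.76 credits

Total contributed: 3 + 0 + 26 + 41 + 14 + 13 + 21 = 118; total kept: 7 × 42 − 118 = 176.
The common-amenities fund pays out 0.76 × 7 × 118 = 627.76 in aggregate.
Group total = 176 + 627.76 = 803.76.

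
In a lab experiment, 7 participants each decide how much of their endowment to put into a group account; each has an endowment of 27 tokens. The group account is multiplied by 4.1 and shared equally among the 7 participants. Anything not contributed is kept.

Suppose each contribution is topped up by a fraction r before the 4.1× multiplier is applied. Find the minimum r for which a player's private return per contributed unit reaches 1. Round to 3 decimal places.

0.707

With matching at rate r, one contributed unit becomes (1 + r) in the group account and returns 4.1 × (1 + r) / 7 to the contributor.
Setting this equal to 1: 1 + r = 7/4.1 = 1.7073.
So the minimum matching rate is r = 1.7073 − 1 = 0.707.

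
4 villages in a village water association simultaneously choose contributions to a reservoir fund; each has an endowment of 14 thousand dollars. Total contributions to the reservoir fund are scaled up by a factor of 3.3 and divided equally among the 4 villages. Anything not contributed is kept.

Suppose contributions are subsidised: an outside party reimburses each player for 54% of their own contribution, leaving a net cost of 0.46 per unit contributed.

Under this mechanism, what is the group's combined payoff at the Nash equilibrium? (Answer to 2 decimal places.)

With the mechanism, a contributed unit returns (3.3/4) / 0.46 = 1.7935 per unit of net cost to the contributor — now above 1 — so contributing fully is weakly dominant for every player.
So the Nash equilibrium is full contribution by all 4; the group earns 4 × (14 × 0.54 + 3.3 × 14) = 215.04.

215.04 thousand dollars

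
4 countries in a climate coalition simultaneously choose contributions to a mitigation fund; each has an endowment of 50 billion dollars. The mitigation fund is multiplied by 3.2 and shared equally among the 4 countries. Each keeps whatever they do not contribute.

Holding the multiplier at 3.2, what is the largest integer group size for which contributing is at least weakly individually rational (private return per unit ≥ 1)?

Private return per unit is 3.2/(group size), which is ≥ 1 whenever the group size is ≤ 3.2.
The largest such integer is 3.

3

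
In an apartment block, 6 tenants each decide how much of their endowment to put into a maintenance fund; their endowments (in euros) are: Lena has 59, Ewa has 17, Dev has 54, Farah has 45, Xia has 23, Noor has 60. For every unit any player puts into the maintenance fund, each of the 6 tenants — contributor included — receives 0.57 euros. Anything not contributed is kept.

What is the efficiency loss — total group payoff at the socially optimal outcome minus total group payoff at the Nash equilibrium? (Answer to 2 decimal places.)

624.36 euros

The private return per contributed unit is 0.57 < 1 for everyone, so the Nash equilibrium is zero contribution and the group total is Σ E_j = 59 + 17 + 54 + 45 + 23 + 60 = 258.
Each contributed unit returns 3.420 to the group, so the social optimum is full contribution by everyone: group total = 3.420 × 258 = 882.36.
Efficiency loss = (3.420 − 1) × 258 = 624.36.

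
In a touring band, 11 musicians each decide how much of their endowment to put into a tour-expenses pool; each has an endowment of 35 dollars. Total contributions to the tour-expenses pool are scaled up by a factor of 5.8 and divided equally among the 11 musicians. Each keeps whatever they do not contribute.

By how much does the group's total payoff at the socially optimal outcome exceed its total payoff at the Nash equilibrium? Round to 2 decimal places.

1848.00 dollars

Each contributed unit returns 5.8/11 = 0.5273 to its contributor — below 1 — so contributing 0 is dominant for every player. At the Nash equilibrium everyone keeps their 35, and the group total is 11 × 35 = 385.
Each contributed unit returns 5.800 to the group as a whole (0.5273 to each of 11 players), which exceeds 1, so the social optimum is full contribution: group total = 5.800 × 385 = 2233.00.
Efficiency loss = 2233.00 − 385 = 1848.00.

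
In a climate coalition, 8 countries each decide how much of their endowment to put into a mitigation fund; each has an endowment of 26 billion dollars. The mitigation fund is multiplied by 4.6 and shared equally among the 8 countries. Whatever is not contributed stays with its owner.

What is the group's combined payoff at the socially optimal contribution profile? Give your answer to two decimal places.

956.80 billion dollars

Each contributed unit returns 4.600 to the group as a whole (0.5750 to each of 8 players), which exceeds 1, so the social optimum is full contribution: group total = 4.600 × 208 = 956.80.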